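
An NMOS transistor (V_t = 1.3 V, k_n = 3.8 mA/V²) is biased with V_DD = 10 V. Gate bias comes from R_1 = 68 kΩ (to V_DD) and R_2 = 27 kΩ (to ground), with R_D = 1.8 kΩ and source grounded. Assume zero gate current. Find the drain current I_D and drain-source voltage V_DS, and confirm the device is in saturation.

I_D ≈ 4.5 mA, V_DS ≈ 1.9 V

V_G = V_DD·R_2/(R_1+R_2) = 10×27/95 = 2.84 V. With the source grounded, V_GS = V_G = 2.84 V.
Assume saturation: I_D = (k_n/2)(V_GS − V_t)² = (3.8/2)×(2.84 − 1.3)² = 1.9×1.54² = 4.52 mA.
V_DS = V_DD − I_D·R_D = 10 − 4.52×1.8 = 1.87 V.
Saturation requires V_DS ≥ V_GS − V_t = 1.54 V; 1.87 ≥ 1.54 ✓.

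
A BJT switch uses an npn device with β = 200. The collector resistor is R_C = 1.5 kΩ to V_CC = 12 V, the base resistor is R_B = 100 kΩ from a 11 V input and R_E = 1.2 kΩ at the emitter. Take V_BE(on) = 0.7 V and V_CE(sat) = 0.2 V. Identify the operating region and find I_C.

saturation; I_C ≈ 4.3 mA

Assume active: I_B = (11 − 0.7)/(100 + 201×1.2) = 0.0302 mA, I_C = β·I_B = 6.04 mA.
Then V_CE = 12 − 6.04×1.5 − 6.07×1.2 = -4.34 V < 0.2 V — the active assumption fails.
Re-solve with V_CE = 0.2 V. KCL at the emitter: V_E/R_E = (V_BB−0.7−V_E)/R_B + (V_CC−0.2−V_E)/R_C, giving V_E = 5.28 V.
I_C = (V_CC − 0.2 − V_E)/R_C = (11.8 − 5.28)/1.5 = 4.35 mA.
Check: I_B = (10.3 − 5.28)/100 = 0.0502 mA, and β·I_B = 10 mA > I_C, confirming saturation.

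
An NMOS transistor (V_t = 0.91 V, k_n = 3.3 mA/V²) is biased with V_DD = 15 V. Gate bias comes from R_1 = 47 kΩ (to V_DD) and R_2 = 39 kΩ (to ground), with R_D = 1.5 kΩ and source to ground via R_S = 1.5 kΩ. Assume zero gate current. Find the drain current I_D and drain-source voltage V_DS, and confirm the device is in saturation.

V_G = V_DD·R_2/(R_1+R_2) = 15×39/86 = 6.8 V.
Assume saturation: I_D = (k_n/2)(V_GS − V_t)² with V_GS = V_G − I_D·R_S = 6.8 − 1.5·I_D.
Substituting gives 3.71·I_D² − 30.2·I_D + 57.3 = 0, with roots I_D = 3.03 or 5.1 mA.
The root I_D = 5.1 mA gives V_GS = -0.848 V ≤ V_t, so take I_D = 3.03 mA.
Then V_GS = 2.26 V and V_DS = V_DD − I_D(R_D+R_S) = 15 − 3.03×3 = 5.92 V.
Saturation requires V_DS ≥ V_GS − V_t = 1.35 V; 5.92 ≥ 1.35 ✓.

I_D ≈ 3 mA, V_DS ≈ 5.9 V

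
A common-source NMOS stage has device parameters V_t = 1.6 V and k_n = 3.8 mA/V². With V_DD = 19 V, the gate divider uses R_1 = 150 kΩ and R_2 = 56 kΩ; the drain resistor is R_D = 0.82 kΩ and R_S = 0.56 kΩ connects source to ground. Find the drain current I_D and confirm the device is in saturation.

V_G = V_DD·R_2/(R_1+R_2) = 19×56/206 = 5.17 V.
Assume saturation: I_D = (k_n/2)(V_GS − V_t)² with V_GS = V_G − I_D·R_S = 5.17 − 0.56·I_D.
Substituting gives 0.596·I_D² − 8.59·I_D + 24.1 = 0, with roots I_D = 3.83 or 10.6 mA.
The root I_D = 10.6 mA gives V_GS = -0.76 V ≤ V_t, so take I_D = 3.83 mA.
Then V_GS = 3.02 V and V_DS = V_DD − I_D(R_D+R_S) = 19 − 3.83×1.38 = 13.7 V.
Saturation requires V_DS ≥ V_GS − V_t = 1.42 V; 13.7 ≥ 1.42 ✓.

I_D ≈ 3.8 mA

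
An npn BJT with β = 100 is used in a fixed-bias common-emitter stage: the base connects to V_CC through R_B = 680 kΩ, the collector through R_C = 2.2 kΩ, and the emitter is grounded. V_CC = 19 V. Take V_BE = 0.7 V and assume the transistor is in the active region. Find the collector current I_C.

I_C ≈ 2.7 mA

Base loop: V_CC = I_B·R_B + V_BE, so I_B = (19 − 0.7)/680 kΩ = 0.0269 mA.
In the active region I_C = β·I_B = 100 × 0.0269 = 2.69 mA.
Collector loop: V_CE = V_CC − I_C·R_C = 19 − 2.69×2.2 = 13.1 V.
Since V_CE = 13.1 V > V_CE(sat) ≈ 0.2 V, the transistor is in the active region as assumed.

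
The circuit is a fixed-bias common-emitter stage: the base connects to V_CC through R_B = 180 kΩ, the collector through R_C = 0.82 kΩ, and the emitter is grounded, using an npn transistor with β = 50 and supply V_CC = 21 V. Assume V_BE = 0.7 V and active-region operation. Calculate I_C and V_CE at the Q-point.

Base loop: V_CC = I_B·R_B + V_BE, so I_B = (21 − 0.7)/180 kΩ = 0.113 mA.
In the active region I_C = β·I_B = 50 × 0.113 = 5.64 mA.
Collector loop: V_CE = V_CC − I_C·R_C = 21 − 5.64×0.82 = 16.4 V.
Since V_CE = 16.4 V > V_CE(sat) ≈ 0.2 V, the transistor is in the active region as assumed.

I_C ≈ 5.6 mA, V_CE ≈ 16 V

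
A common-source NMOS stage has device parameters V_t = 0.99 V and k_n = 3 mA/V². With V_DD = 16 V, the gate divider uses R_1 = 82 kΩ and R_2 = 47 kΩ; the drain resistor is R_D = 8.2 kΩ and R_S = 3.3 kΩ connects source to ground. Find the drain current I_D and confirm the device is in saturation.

I_D ≈ 1.2 mA

V_G = V_DD·R_2/(R_1+R_2) = 16×47/129 = 5.83 V.
Assume saturation: I_D = (k_n/2)(V_GS − V_t)² with V_GS = V_G − I_D·R_S = 5.83 − 3.3·I_D.
Substituting gives 16.3·I_D² − 48.9·I_D + 35.1 = 0, with roots I_D = 1.2 or 1.8 mA.
The root I_D = 1.8 mA gives V_GS = -0.105 V ≤ V_t, so take I_D = 1.2 mA.
Then V_GS = 1.88 V and V_DS = V_DD − I_D(R_D+R_S) = 16 − 1.2×11.5 = 2.25 V.
Saturation requires V_DS ≥ V_GS − V_t = 0.893 V; 2.25 ≥ 0.893 ✓.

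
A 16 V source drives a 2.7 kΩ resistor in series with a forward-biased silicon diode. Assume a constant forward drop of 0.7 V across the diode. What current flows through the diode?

I ≈ 5.7 mA

KVL around the loop: 16 = V_D + I·R = 0.7 + I × 2.7 kΩ.
So I = (16 − 0.7) / 2.7 kΩ = 15.3 / 2.7 = 5.67 mA.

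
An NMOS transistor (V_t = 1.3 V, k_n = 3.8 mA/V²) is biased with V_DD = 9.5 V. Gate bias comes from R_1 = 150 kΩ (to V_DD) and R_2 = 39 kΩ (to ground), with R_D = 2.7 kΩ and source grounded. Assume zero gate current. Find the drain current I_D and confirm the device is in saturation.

V_G = V_DD·R_2/(R_1+R_2) = 9.5×39/189 = 1.96 V. With the source grounded, V_GS = V_G = 1.96 V.
Assume saturation: I_D = (k_n/2)(V_GS − V_t)² = (3.8/2)×(1.96 − 1.3)² = 1.9×0.66² = 0.828 mA.
V_DS = V_DD − I_D·R_D = 9.5 − 0.828×2.7 = 7.26 V.
Saturation requires V_DS ≥ V_GS − V_t = 0.66 V; 7.26 ≥ 0.66 ✓.

I_D ≈ 0.83 mA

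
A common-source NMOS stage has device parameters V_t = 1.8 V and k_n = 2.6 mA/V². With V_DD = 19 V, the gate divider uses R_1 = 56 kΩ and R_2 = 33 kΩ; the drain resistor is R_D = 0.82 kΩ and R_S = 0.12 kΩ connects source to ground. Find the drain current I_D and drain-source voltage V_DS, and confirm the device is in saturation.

I_D ≈ 15 mA, V_DS ≈ 4.7 V

V_G = V_DD·R_2/(R_1+R_2) = 19×33/89 = 7.04 V.
Assume saturation: I_D = (k_n/2)(V_GS − V_t)² with V_GS = V_G − I_D·R_S = 7.04 − 0.12·I_D.
Substituting gives 0.0187·I_D² − 2.64·I_D + 35.8 = 0, with roots I_D = 15.2 or 126 mA.
The root I_D = 126 mA gives V_GS = -8.03 V ≤ V_t, so take I_D = 15.2 mA.
Then V_GS = 5.22 V and V_DS = V_DD − I_D(R_D+R_S) = 19 − 15.2×0.94 = 4.71 V.
Saturation requires V_DS ≥ V_GS − V_t = 3.42 V; 4.71 ≥ 3.42 ✓.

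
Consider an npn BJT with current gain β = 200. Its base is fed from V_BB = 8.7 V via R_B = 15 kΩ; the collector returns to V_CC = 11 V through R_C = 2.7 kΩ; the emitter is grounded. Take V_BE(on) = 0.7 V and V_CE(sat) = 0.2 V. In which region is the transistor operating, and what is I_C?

saturation; I_C ≈ 4 mA

Assume active: I_B = (8.7 − 0.7)/15 = 0.533 mA, giving I_C = β·I_B = 107 mA.
But then V_CE = 11 − 107×2.7 = -277 V < V_CE(sat) = 0.2 V — impossible in the active region.
So the transistor is saturated. With V_CE = 0.2 V, I_C = (V_CC − 0.2)/R_C = 10.8/2.7 = 4 mA.
Check: β·I_B = 107 mA > I_C = 4 mA, confirming saturation.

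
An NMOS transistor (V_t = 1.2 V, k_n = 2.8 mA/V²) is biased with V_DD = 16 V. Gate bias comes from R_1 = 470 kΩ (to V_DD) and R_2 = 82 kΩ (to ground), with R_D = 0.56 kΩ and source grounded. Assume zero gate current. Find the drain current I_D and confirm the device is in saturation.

I_D ≈ 1.9 mA

V_G = V_DD·R_2/(R_1+R_2) = 16×82/552 = 2.38 V. With the source grounded, V_GS = V_G = 2.38 V.
Assume saturation: I_D = (k_n/2)(V_GS − V_t)² = (2.8/2)×(2.38 − 1.2)² = 1.4×1.18² = 1.94 mA.
V_DS = V_DD − I_D·R_D = 16 − 1.94×0.56 = 14.9 V.
Saturation requires V_DS ≥ V_GS − V_t = 1.18 V; 14.9 ≥ 1.18 ✓.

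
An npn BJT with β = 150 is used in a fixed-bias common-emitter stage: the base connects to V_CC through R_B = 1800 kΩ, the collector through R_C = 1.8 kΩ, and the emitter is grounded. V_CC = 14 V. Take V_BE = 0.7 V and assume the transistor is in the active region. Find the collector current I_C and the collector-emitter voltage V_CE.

I_C ≈ 1.1 mA, V_CE ≈ 12 V

Base loop: V_CC = I_B·R_B + V_BE, so I_B = (14 − 0.7)/1800 kΩ = 0.00739 mA.
In the active region I_C = β·I_B = 150 × 0.00739 = 1.11 mA.
Collector loop: V_CE = V_CC − I_C·R_C = 14 − 1.11×1.8 = 12 V.
Since V_CE = 12 V > V_CE(sat) ≈ 0.2 V, the transistor is in the active region as assumed.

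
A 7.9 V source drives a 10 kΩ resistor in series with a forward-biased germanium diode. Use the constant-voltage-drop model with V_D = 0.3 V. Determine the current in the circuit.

I ≈ 0.76 mA

KVL around the loop: 7.9 = V_D + I·R = 0.3 + I × 10 kΩ.
So I = (7.9 − 0.3) / 10 kΩ = 7.6 / 10 = 0.76 mA.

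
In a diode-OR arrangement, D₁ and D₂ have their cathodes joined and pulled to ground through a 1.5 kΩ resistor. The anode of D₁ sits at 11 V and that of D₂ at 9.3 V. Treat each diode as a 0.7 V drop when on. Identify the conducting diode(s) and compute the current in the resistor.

Only D₁ conducts; I_R ≈ 6.9 mA

Assume both conduct. Then node N would need to be at both 11−0.7 = 10.3 V and 9.3−0.7 = 8.6 V, which is impossible.
Assume only D₁ conducts: V_N = 11 − 0.7 = 10.3 V, so I_R = 10.3/1.5 = 6.87 mA.
Check D₂: its anode-to-cathode voltage is 9.3 − 10.3 = -1 V < 0.7 V, so it is off. The assumption is consistent.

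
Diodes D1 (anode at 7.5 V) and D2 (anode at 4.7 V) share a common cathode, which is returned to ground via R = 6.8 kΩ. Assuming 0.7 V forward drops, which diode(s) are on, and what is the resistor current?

Assume both conduct. Then node N would need to be at both 7.5−0.7 = 6.8 V and 4.7−0.7 = 4 V, which is impossible.
Assume only D1 conducts: V_N = 7.5 − 0.7 = 6.8 V, so I_R = 6.8/6.8 = 1 mA.
Check D2: its anode-to-cathode voltage is 4.7 − 6.8 = -2.1 V < 0.7 V, so it is off. The assumption is consistent.

Only D1 conducts; I_R ≈ 1 mA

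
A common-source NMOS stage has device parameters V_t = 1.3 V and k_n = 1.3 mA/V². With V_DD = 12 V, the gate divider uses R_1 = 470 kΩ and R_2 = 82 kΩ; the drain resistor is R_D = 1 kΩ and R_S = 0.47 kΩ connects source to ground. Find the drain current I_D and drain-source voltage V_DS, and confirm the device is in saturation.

I_D ≈ 0.12 mA, V_DS ≈ 12 V

V_G = V_DD·R_2/(R_1+R_2) = 12×82/552 = 1.78 V.
Assume saturation: I_D = (k_n/2)(V_GS − V_t)² with V_GS = V_G − I_D·R_S = 1.78 − 0.47·I_D.
Substituting gives 0.144·I_D² − 1.29·I_D + 0.151 = 0, with roots I_D = 0.118 or 8.9 mA.
The root I_D = 8.9 mA gives V_GS = -2.4 V ≤ V_t, so take I_D = 0.118 mA.
Then V_GS = 1.73 V and V_DS = V_DD − I_D(R_D+R_S) = 12 − 0.118×1.47 = 11.8 V.
Saturation requires V_DS ≥ V_GS − V_t = 0.427 V; 11.8 ≥ 0.427 ✓.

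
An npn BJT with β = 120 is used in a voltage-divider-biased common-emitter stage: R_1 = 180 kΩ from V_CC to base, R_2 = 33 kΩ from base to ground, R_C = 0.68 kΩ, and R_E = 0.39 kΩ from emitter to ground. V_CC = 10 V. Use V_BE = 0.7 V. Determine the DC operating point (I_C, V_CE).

Thevenize the base divider: V_Th = V_CC·R_2/(R_1+R_2) = 10×33/213 = 1.55 V, R_Th = R_1‖R_2 = 27.9 kΩ.
Base-emitter loop: V_Th = I_B·R_Th + V_BE + (β+1)I_B·R_E, so I_B = (1.55 − 0.7) / (27.9 + 121×0.39) = 0.0113 mA.
I_C = β·I_B = 120×0.0113 = 1.36 mA, and I_E = (β+1)I_B = 1.37 mA.
V_CE = V_CC − I_C·R_C − I_E·R_E = 10 − 1.36×0.68 − 1.37×0.39 = 8.54 V.
V_CE = 8.54 V > 0.2 V confirms active-region operation.

I_C ≈ 1.4 mA, V_CE ≈ 8.5 V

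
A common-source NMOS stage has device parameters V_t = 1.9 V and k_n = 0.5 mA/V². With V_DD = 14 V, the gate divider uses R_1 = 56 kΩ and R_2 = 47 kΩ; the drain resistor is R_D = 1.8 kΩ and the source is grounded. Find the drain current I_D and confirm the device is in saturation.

V_G = V_DD·R_2/(R_1+R_2) = 14×47/103 = 6.39 V. With the source grounded, V_GS = V_G = 6.39 V.
Assume saturation: I_D = (k_n/2)(V_GS − V_t)² = (0.5/2)×(6.39 − 1.9)² = 0.25×4.49² = 5.04 mA.
V_DS = V_DD − I_D·R_D = 14 − 5.04×1.8 = 4.93 V.
Saturation requires V_DS ≥ V_GS − V_t = 4.49 V; 4.93 ≥ 4.49 ✓.

I_D ≈ 5 mA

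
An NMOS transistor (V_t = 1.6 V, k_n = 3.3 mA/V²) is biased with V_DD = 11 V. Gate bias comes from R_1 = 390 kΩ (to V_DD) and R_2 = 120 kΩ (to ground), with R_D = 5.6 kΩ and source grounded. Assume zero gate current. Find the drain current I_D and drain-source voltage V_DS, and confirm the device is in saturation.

V_G = V_DD·R_2/(R_1+R_2) = 11×120/510 = 2.59 V. With the source grounded, V_GS = V_G = 2.59 V.
Assume saturation: I_D = (k_n/2)(V_GS − V_t)² = (3.3/2)×(2.59 − 1.6)² = 1.65×0.988² = 1.61 mA.
V_DS = V_DD − I_D·R_D = 11 − 1.61×5.6 = 1.98 V.
Saturation requires V_DS ≥ V_GS − V_t = 0.988 V; 1.98 ≥ 0.988 ✓.

I_D ≈ 1.6 mA, V_DS ≈ 2 V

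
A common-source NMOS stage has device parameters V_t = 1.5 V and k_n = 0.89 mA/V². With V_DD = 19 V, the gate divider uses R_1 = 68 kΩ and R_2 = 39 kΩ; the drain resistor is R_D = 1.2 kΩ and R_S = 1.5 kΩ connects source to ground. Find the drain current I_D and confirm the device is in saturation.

I_D ≈ 2.2 mA

V_G = V_DD·R_2/(R_1+R_2) = 19×39/107 = 6.93 V.
Assume saturation: I_D = (k_n/2)(V_GS − V_t)² with V_GS = V_G − I_D·R_S = 6.93 − 1.5·I_D.
Substituting gives 1·I_D² − 8.24·I_D + 13.1 = 0, with roots I_D = 2.15 or 6.08 mA.
The root I_D = 6.08 mA gives V_GS = -2.2 V ≤ V_t, so take I_D = 2.15 mA.
Then V_GS = 3.7 V and V_DS = V_DD − I_D(R_D+R_S) = 19 − 2.15×2.7 = 13.2 V.
Saturation requires V_DS ≥ V_GS − V_t = 2.2 V; 13.2 ≥ 2.2 ✓.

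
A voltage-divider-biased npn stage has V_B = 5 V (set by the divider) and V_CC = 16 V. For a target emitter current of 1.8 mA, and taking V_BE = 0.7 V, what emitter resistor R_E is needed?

R_E ≈ 2.4 kΩ

V_E = V_B − V_BE = 5 − 0.7 = 4.3 V.
R_E = V_E / I_E = 4.3 / 1.8 = 2.39 kΩ.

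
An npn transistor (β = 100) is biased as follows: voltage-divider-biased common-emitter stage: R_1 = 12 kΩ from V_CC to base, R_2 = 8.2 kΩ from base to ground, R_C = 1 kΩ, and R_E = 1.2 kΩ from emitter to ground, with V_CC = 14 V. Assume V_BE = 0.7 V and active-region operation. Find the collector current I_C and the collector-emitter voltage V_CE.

Thevenize the base divider: V_Th = V_CC·R_2/(R_1+R_2) = 14×8.2/20.2 = 5.68 V, R_Th = R_1‖R_2 = 4.87 kΩ.
Base-emitter loop: V_Th = I_B·R_Th + V_BE + (β+1)I_B·R_E, so I_B = (5.68 − 0.7) / (4.87 + 101×1.2) = 0.0395 mA.
I_C = β·I_B = 100×0.0395 = 3.95 mA, and I_E = (β+1)I_B = 3.99 mA.
V_CE = V_CC − I_C·R_C − I_E·R_E = 14 − 3.95×1 − 3.99×1.2 = 5.26 V.
V_CE = 5.26 V > 0.2 V confirms active-region operation.

I_C ≈ 4 mA, V_CE ≈ 5.3 V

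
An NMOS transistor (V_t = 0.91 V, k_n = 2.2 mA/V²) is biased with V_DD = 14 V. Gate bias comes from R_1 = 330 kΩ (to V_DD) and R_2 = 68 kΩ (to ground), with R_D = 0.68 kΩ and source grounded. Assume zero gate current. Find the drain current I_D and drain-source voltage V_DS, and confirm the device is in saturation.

I_D ≈ 2.4 mA, V_DS ≈ 12 V

V_G = V_DD·R_2/(R_1+R_2) = 14×68/398 = 2.39 V. With the source grounded, V_GS = V_G = 2.39 V.
Assume saturation: I_D = (k_n/2)(V_GS − V_t)² = (2.2/2)×(2.39 − 0.91)² = 1.1×1.48² = 2.42 mA.
V_DS = V_DD − I_D·R_D = 14 − 2.42×0.68 = 12.4 V.
Saturation requires V_DS ≥ V_GS − V_t = 1.48 V; 12.4 ≥ 1.48 ✓.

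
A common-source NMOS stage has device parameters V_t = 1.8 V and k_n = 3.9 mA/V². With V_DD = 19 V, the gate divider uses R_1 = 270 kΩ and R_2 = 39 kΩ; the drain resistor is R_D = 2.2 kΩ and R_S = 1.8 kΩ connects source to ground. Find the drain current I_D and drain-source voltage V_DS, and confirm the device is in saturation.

I_D ≈ 0.17 mA, V_DS ≈ 18 V

V_G = V_DD·R_2/(R_1+R_2) = 19×39/309 = 2.4 V.
Assume saturation: I_D = (k_n/2)(V_GS − V_t)² with V_GS = V_G − I_D·R_S = 2.4 − 1.8·I_D.
Substituting gives 6.32·I_D² − 5.2·I_D + 0.697 = 0, with roots I_D = 0.169 or 0.654 mA.
The root I_D = 0.654 mA gives V_GS = 1.22 V ≤ V_t, so take I_D = 0.169 mA.
Then V_GS = 2.09 V and V_DS = V_DD − I_D(R_D+R_S) = 19 − 0.169×4 = 18.3 V.
Saturation requires V_DS ≥ V_GS − V_t = 0.294 V; 18.3 ≥ 0.294 ✓.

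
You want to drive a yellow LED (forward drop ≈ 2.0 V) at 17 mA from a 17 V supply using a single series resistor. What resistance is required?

R ≈ 0.88 kΩ

The resistor drops V_S − V_D = 17 − 2.0 = 15 V at 17 mA.
R = 15 V / 17 mA = 0.882 kΩ.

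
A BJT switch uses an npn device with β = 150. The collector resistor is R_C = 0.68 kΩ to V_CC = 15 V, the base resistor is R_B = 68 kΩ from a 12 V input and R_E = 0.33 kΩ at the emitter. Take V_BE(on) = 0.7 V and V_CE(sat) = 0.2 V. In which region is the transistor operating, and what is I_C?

active; I_C ≈ 14 mA

Assume active. Base-emitter loop: I_B = (V_BB − V_BE)/(R_B + (β+1)R_E) = (12 − 0.7)/(68 + 151×0.33) = 0.0959 mA.
I_C = β·I_B = 150×0.0959 = 14.4 mA.
V_CE = V_CC − I_C·R_C − I_E·R_E = 15 − 14.4×0.68 − 14.5×0.33 = 0.439 V > V_CE(sat), so the active-region assumption holds.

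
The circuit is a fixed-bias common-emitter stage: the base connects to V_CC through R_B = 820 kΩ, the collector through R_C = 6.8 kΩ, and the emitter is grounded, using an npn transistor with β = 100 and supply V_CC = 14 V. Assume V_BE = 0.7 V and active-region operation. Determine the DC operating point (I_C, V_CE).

I_C ≈ 1.6 mA, V_CE ≈ 3 V

Base loop: V_CC = I_B·R_B + V_BE, so I_B = (14 − 0.7)/820 kΩ = 0.0162 mA.
In the active region I_C = β·I_B = 100 × 0.0162 = 1.62 mA.
Collector loop: V_CE = V_CC − I_C·R_C = 14 − 1.62×6.8 = 2.97 V.
Since V_CE = 2.97 V > V_CE(sat) ≈ 0.2 V, the transistor is in the active region as assumed.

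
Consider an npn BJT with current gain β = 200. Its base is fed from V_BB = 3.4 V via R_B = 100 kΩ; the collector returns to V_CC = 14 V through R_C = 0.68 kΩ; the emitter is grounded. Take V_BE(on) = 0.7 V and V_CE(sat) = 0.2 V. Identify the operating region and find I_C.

active; I_C ≈ 5.4 mA

Assume active. Base-emitter loop: I_B = (V_BB − V_BE)/R_B = (3.4 − 0.7)/100 = 0.027 mA.
I_C = β·I_B = 200×0.027 = 5.4 mA.
V_CE = V_CC − I_C·R_C = 14 − 5.4×0.68 = 10.3 V > V_CE(sat), so the active-region assumption holds.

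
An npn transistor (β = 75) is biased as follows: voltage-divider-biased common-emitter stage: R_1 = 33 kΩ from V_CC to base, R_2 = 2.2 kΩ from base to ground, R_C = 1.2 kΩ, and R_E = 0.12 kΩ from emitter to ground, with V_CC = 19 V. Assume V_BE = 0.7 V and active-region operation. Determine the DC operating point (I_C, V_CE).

I_C ≈ 3.3 mA, V_CE ≈ 15 V

Thevenize the base divider: V_Th = V_CC·R_2/(R_1+R_2) = 19×2.2/35.2 = 1.19 V, R_Th = R_1‖R_2 = 2.06 kΩ.
Base-emitter loop: V_Th = I_B·R_Th + V_BE + (β+1)I_B·R_E, so I_B = (1.19 − 0.7) / (2.06 + 76×0.12) = 0.0436 mA.
I_C = β·I_B = 75×0.0436 = 3.27 mA, and I_E = (β+1)I_B = 3.31 mA.
V_CE = V_CC − I_C·R_C − I_E·R_E = 19 − 3.27×1.2 − 3.31×0.12 = 14.7 V.
V_CE = 14.7 V > 0.2 V confirms active-region operation.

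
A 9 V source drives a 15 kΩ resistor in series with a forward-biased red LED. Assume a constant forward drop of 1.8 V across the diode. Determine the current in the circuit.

KVL around the loop: 9 = V_D + I·R = 1.8 + I × 15 kΩ.
So I = (9 − 1.8) / 15 kΩ = 7.2 / 15 = 0.48 mA.

I ≈ 0.48 mA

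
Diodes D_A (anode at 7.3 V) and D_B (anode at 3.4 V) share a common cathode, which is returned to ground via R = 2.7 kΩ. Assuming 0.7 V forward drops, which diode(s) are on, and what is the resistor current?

Assume both conduct. Then node N would need to be at both 7.3−0.7 = 6.6 V and 3.4−0.7 = 2.7 V, which is impossible.
Assume only D_A conducts: V_N = 7.3 − 0.7 = 6.6 V, so I_R = 6.6/2.7 = 2.44 mA.
Check D_B: its anode-to-cathode voltage is 3.4 − 6.6 = -3.2 V < 0.7 V, so it is off. The assumption is consistent.

Only D_A conducts; I_R ≈ 2.4 mA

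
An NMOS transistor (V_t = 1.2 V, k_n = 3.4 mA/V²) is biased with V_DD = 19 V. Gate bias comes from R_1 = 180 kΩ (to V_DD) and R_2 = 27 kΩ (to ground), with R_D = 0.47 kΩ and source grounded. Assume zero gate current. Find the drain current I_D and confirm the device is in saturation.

V_G = V_DD·R_2/(R_1+R_2) = 19×27/207 = 2.48 V. With the source grounded, V_GS = V_G = 2.48 V.
Assume saturation: I_D = (k_n/2)(V_GS − V_t)² = (3.4/2)×(2.48 − 1.2)² = 1.7×1.28² = 2.78 mA.
V_DS = V_DD − I_D·R_D = 19 − 2.78×0.47 = 17.7 V.
Saturation requires V_DS ≥ V_GS − V_t = 1.28 V; 17.7 ≥ 1.28 ✓.

I_D ≈ 2.8 mA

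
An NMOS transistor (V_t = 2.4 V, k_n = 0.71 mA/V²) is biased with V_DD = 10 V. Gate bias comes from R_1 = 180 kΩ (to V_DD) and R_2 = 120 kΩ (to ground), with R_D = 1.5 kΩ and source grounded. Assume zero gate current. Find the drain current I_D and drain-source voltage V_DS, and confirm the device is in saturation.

V_G = V_DD·R_2/(R_1+R_2) = 10×120/300 = 4 V. With the source grounded, V_GS = V_G = 4 V.
Assume saturation: I_D = (k_n/2)(V_GS − V_t)² = (0.71/2)×(4 − 2.4)² = 0.355×1.6² = 0.909 mA.
V_DS = V_DD − I_D·R_D = 10 − 0.909×1.5 = 8.64 V.
Saturation requires V_DS ≥ V_GS − V_t = 1.6 V; 8.64 ≥ 1.6 ✓.

I_D ≈ 0.91 mA, V_DS ≈ 8.6 V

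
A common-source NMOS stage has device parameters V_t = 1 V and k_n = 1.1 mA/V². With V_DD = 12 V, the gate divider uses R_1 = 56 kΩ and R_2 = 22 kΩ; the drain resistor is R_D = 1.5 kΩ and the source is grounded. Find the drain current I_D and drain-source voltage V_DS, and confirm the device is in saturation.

V_G = V_DD·R_2/(R_1+R_2) = 12×22/78 = 3.38 V. With the source grounded, V_GS = V_G = 3.38 V.
Assume saturation: I_D = (k_n/2)(V_GS − V_t)² = (1.1/2)×(3.38 − 1)² = 0.55×2.38² = 3.13 mA.
V_DS = V_DD − I_D·R_D = 12 − 3.13×1.5 = 7.31 V.
Saturation requires V_DS ≥ V_GS − V_t = 2.38 V; 7.31 ≥ 2.38 ✓.

I_D ≈ 3.1 mA, V_DS ≈ 7.3 V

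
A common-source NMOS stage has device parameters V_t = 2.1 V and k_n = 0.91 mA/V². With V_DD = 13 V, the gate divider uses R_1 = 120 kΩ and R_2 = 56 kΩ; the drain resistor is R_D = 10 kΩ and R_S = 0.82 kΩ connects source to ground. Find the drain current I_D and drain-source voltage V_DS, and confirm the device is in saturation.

V_G = V_DD·R_2/(R_1+R_2) = 13×56/176 = 4.14 V.
Assume saturation: I_D = (k_n/2)(V_GS − V_t)² with V_GS = V_G − I_D·R_S = 4.14 − 0.82·I_D.
Substituting gives 0.306·I_D² − 2.52·I_D + 1.89 = 0, with roots I_D = 0.833 or 7.4 mA.
The root I_D = 7.4 mA gives V_GS = -1.93 V ≤ V_t, so take I_D = 0.833 mA.
Then V_GS = 3.45 V and V_DS = V_DD − I_D(R_D+R_S) = 13 − 0.833×10.8 = 3.99 V.
Saturation requires V_DS ≥ V_GS − V_t = 1.35 V; 3.99 ≥ 1.35 ✓.

I_D ≈ 0.83 mA, V_DS ≈ 4 V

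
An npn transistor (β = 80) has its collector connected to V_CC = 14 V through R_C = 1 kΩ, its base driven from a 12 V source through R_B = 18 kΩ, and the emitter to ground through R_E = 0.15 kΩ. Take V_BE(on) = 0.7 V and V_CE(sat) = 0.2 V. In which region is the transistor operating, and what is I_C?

saturation; I_C ≈ 12 mA

Assume active: I_B = (12 − 0.7)/(18 + 81×0.15) = 0.375 mA, I_C = β·I_B = 30 mA.
Then V_CE = 14 − 30×1 − 30.4×0.15 = -20.5 V < 0.2 V — the active assumption fails.
Re-solve with V_CE = 0.2 V. KCL at the emitter: V_E/R_E = (V_BB−0.7−V_E)/R_B + (V_CC−0.2−V_E)/R_C, giving V_E = 1.87 V.
I_C = (V_CC − 0.2 − V_E)/R_C = (13.8 − 1.87)/1 = 11.9 mA.
Check: I_B = (11.3 − 1.87)/18 = 0.524 mA, and β·I_B = 41.9 mA > I_C, confirming saturation.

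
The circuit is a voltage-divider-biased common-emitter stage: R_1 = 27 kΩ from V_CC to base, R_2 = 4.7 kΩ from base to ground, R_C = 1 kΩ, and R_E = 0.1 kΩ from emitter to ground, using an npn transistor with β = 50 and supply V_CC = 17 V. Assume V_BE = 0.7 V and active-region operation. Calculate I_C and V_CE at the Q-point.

I_C ≈ 10 mA, V_CE ≈ 6 V

Thevenize the base divider: V_Th = V_CC·R_2/(R_1+R_2) = 17×4.7/31.7 = 2.52 V, R_Th = R_1‖R_2 = 4 kΩ.
Base-emitter loop: V_Th = I_B·R_Th + V_BE + (β+1)I_B·R_E, so I_B = (2.52 − 0.7) / (4 + 51×0.1) = 0.2 mA.
I_C = β·I_B = 50×0.2 = 10 mA, and I_E = (β+1)I_B = 10.2 mA.
V_CE = V_CC − I_C·R_C − I_E·R_E = 17 − 10×1 − 10.2×0.1 = 5.98 V.
V_CE = 5.98 V > 0.2 V confirms active-region operation.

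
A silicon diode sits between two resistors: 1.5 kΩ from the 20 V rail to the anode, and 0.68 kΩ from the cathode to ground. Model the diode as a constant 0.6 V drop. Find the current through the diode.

The two resistors are in series with the diode, so KVL gives 20 = I·1.5 + 0.6 + I·0.68.
I = (20 − 0.6) / (1.5 + 0.68) kΩ = 19.4 / 2.18 = 8.9 mA.

I ≈ 8.9 mA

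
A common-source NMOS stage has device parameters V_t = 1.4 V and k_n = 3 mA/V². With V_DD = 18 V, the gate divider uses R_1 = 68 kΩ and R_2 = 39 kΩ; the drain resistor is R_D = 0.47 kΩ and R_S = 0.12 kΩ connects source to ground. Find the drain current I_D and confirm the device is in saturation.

I_D ≈ 16 mA

V_G = V_DD·R_2/(R_1+R_2) = 18×39/107 = 6.56 V.
Assume saturation: I_D = (k_n/2)(V_GS − V_t)² with V_GS = V_G − I_D·R_S = 6.56 − 0.12·I_D.
Substituting gives 0.0216·I_D² − 2.86·I_D + 39.9 = 0, with roots I_D = 15.9 or 116 mA.
The root I_D = 116 mA gives V_GS = -7.41 V ≤ V_t, so take I_D = 15.9 mA.
Then V_GS = 4.65 V and V_DS = V_DD − I_D(R_D+R_S) = 18 − 15.9×0.59 = 8.63 V.
Saturation requires V_DS ≥ V_GS − V_t = 3.25 V; 8.63 ≥ 3.25 ✓.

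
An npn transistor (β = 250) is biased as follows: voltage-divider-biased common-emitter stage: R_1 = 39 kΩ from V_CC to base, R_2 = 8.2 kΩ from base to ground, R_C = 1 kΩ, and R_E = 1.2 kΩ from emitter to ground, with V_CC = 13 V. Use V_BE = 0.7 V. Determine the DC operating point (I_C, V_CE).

I_C ≈ 1.3 mA, V_CE ≈ 10 V

Thevenize the base divider: V_Th = V_CC·R_2/(R_1+R_2) = 13×8.2/47.2 = 2.26 V, R_Th = R_1‖R_2 = 6.78 kΩ.
Base-emitter loop: V_Th = I_B·R_Th + V_BE + (β+1)I_B·R_E, so I_B = (2.26 − 0.7) / (6.78 + 251×1.2) = 0.00506 mA.
I_C = β·I_B = 250×0.00506 = 1.27 mA, and I_E = (β+1)I_B = 1.27 mA.
V_CE = V_CC − I_C·R_C − I_E·R_E = 13 − 1.27×1 − 1.27×1.2 = 10.2 V.
V_CE = 10.2 V > 0.2 V confirms active-region operation.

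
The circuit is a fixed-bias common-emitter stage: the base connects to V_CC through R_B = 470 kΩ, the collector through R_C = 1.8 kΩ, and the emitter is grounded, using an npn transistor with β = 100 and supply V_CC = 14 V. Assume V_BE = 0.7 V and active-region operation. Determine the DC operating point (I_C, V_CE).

Base loop: V_CC = I_B·R_B + V_BE, so I_B = (14 − 0.7)/470 kΩ = 0.0283 mA.
In the active region I_C = β·I_B = 100 × 0.0283 = 2.83 mA.
Collector loop: V_CE = V_CC − I_C·R_C = 14 − 2.83×1.8 = 8.91 V.
Since V_CE = 8.91 V > V_CE(sat) ≈ 0.2 V, the transistor is in the active region as assumed.

I_C ≈ 2.8 mA, V_CE ≈ 8.9 V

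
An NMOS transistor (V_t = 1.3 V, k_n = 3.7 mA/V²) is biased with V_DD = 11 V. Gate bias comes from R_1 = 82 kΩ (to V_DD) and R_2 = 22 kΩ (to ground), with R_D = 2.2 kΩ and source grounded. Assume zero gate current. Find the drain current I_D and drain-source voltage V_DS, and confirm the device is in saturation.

I_D ≈ 2 mA, V_DS ≈ 6.7 V

V_G = V_DD·R_2/(R_1+R_2) = 11×22/104 = 2.33 V. With the source grounded, V_GS = V_G = 2.33 V.
Assume saturation: I_D = (k_n/2)(V_GS − V_t)² = (3.7/2)×(2.33 − 1.3)² = 1.85×1.03² = 1.95 mA.
V_DS = V_DD − I_D·R_D = 11 − 1.95×2.2 = 6.71 V.
Saturation requires V_DS ≥ V_GS − V_t = 1.03 V; 6.71 ≥ 1.03 ✓.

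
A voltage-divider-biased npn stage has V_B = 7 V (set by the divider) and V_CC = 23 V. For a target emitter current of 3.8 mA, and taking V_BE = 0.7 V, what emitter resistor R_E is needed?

V_E = V_B − V_BE = 7 − 0.7 = 6.3 V.
R_E = V_E / I_E = 6.3 / 3.8 = 1.66 kΩ.

R_E ≈ 1.7 kΩ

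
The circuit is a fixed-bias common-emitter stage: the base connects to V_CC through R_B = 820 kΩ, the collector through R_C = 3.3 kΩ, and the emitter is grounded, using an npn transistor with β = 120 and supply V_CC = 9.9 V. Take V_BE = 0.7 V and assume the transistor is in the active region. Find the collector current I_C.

Base loop: V_CC = I_B·R_B + V_BE, so I_B = (9.9 − 0.7)/820 kΩ = 0.0112 mA.
In the active region I_C = β·I_B = 120 × 0.0112 = 1.35 mA.
Collector loop: V_CE = V_CC − I_C·R_C = 9.9 − 1.35×3.3 = 5.46 V.
Since V_CE = 5.46 V > V_CE(sat) ≈ 0.2 V, the transistor is in the active region as assumed.

I_C ≈ 1.3 mA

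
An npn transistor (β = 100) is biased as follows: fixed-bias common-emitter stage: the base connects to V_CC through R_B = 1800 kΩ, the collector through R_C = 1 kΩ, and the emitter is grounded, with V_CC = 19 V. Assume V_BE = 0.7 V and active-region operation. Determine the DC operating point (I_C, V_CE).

Base loop: V_CC = I_B·R_B + V_BE, so I_B = (19 − 0.7)/1800 kΩ = 0.0102 mA.
In the active region I_C = β·I_B = 100 × 0.0102 = 1.02 mA.
Collector loop: V_CE = V_CC − I_C·R_C = 19 − 1.02×1 = 18 V.
Since V_CE = 18 V > V_CE(sat) ≈ 0.2 V, the transistor is in the active region as assumed.

I_C ≈ 1 mA, V_CE ≈ 18 V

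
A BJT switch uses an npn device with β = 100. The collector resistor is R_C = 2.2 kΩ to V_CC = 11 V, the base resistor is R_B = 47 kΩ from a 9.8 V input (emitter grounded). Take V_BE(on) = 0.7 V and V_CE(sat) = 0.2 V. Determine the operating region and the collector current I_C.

saturation; I_C ≈ 4.9 mA

Assume active: I_B = (9.8 − 0.7)/47 = 0.194 mA, giving I_C = β·I_B = 19.4 mA.
But then V_CE = 11 − 19.4×2.2 = -31.6 V < V_CE(sat) = 0.2 V — impossible in the active region.
So the transistor is saturated. With V_CE = 0.2 V, I_C = (V_CC − 0.2)/R_C = 10.8/2.2 = 4.91 mA.
Check: β·I_B = 19.4 mA > I_C = 4.91 mA, confirming saturation.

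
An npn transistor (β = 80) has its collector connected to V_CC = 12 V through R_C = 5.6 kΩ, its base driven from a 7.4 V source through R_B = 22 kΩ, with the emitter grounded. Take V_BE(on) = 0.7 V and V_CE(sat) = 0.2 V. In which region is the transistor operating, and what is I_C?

saturation; I_C ≈ 2.1 mA

Assume active: I_B = (7.4 − 0.7)/22 = 0.305 mA, giving I_C = β·I_B = 24.4 mA.
But then V_CE = 12 − 24.4×5.6 = -124 V < V_CE(sat) = 0.2 V — impossible in the active region.
So the transistor is saturated. With V_CE = 0.2 V, I_C = (V_CC − 0.2)/R_C = 11.8/5.6 = 2.11 mA.
Check: β·I_B = 24.4 mA > I_C = 2.11 mA, confirming saturation.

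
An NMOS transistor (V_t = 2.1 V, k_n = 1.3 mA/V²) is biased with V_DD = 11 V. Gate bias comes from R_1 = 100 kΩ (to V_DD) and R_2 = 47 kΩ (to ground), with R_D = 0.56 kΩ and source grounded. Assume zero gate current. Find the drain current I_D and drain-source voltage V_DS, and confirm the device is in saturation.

I_D ≈ 1.3 mA, V_DS ≈ 10 V

V_G = V_DD·R_2/(R_1+R_2) = 11×47/147 = 3.52 V. With the source grounded, V_GS = V_G = 3.52 V.
Assume saturation: I_D = (k_n/2)(V_GS − V_t)² = (1.3/2)×(3.52 − 2.1)² = 0.65×1.42² = 1.31 mA.
V_DS = V_DD − I_D·R_D = 11 − 1.31×0.56 = 10.3 V.
Saturation requires V_DS ≥ V_GS − V_t = 1.42 V; 10.3 ≥ 1.42 ✓.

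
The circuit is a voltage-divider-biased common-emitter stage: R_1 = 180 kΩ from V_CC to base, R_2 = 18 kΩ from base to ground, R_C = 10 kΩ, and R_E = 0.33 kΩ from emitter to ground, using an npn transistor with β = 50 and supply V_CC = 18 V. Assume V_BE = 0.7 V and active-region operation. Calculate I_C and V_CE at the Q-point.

I_C ≈ 1.4 mA, V_CE ≈ 3.4 V

Thevenize the base divider: V_Th = V_CC·R_2/(R_1+R_2) = 18×18/198 = 1.64 V, R_Th = R_1‖R_2 = 16.4 kΩ.
Base-emitter loop: V_Th = I_B·R_Th + V_BE + (β+1)I_B·R_E, so I_B = (1.64 − 0.7) / (16.4 + 51×0.33) = 0.0282 mA.
I_C = β·I_B = 50×0.0282 = 1.41 mA, and I_E = (β+1)I_B = 1.44 mA.
V_CE = V_CC − I_C·R_C − I_E·R_E = 18 − 1.41×10 − 1.44×0.33 = 3.42 V.
V_CE = 3.42 V > 0.2 V confirms active-region operation.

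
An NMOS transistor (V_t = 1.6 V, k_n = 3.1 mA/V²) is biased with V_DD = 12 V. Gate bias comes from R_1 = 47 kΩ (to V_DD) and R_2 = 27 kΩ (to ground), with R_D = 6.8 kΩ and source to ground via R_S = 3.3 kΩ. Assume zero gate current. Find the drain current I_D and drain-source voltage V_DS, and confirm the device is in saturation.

V_G = V_DD·R_2/(R_1+R_2) = 12×27/74 = 4.38 V.
Assume saturation: I_D = (k_n/2)(V_GS − V_t)² with V_GS = V_G − I_D·R_S = 4.38 − 3.3·I_D.
Substituting gives 16.9·I_D² − 29.4·I_D + 12 = 0, with roots I_D = 0.646 or 1.1 mA.
The root I_D = 1.1 mA gives V_GS = 0.759 V ≤ V_t, so take I_D = 0.646 mA.
Then V_GS = 2.25 V and V_DS = V_DD − I_D(R_D+R_S) = 12 − 0.646×10.1 = 5.47 V.
Saturation requires V_DS ≥ V_GS − V_t = 0.646 V; 5.47 ≥ 0.646 ✓.

I_D ≈ 0.65 mA, V_DS ≈ 5.5 V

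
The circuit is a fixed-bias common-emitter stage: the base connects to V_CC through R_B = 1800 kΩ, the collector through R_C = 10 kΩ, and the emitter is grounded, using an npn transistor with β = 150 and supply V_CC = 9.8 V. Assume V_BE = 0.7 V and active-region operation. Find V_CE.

V_CE ≈ 2.2 V

Base loop: V_CC = I_B·R_B + V_BE, so I_B = (9.8 − 0.7)/1800 kΩ = 0.00506 mA.
In the active region I_C = β·I_B = 150 × 0.00506 = 0.758 mA.
Collector loop: V_CE = V_CC − I_C·R_C = 9.8 − 0.758×10 = 2.22 V.
Since V_CE = 2.22 V > V_CE(sat) ≈ 0.2 V, the transistor is in the active region as assumed.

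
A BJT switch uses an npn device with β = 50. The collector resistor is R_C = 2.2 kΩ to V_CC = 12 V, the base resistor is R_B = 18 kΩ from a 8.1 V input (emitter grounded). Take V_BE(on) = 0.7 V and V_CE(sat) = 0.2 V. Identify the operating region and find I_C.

Assume active: I_B = (8.1 − 0.7)/18 = 0.411 mA, giving I_C = β·I_B = 20.6 mA.
But then V_CE = 12 − 20.6×2.2 = -33.2 V < V_CE(sat) = 0.2 V — impossible in the active region.
So the transistor is saturated. With V_CE = 0.2 V, I_C = (V_CC − 0.2)/R_C = 11.8/2.2 = 5.36 mA.
Check: β·I_B = 20.6 mA > I_C = 5.36 mA, confirming saturation.

saturation; I_C ≈ 5.4 mA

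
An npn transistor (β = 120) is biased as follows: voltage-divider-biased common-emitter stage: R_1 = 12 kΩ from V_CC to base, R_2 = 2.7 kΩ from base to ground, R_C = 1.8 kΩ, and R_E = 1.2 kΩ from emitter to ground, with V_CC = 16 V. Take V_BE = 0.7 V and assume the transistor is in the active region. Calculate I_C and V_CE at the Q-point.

I_C ≈ 1.8 mA, V_CE ≈ 11 V

Thevenize the base divider: V_Th = V_CC·R_2/(R_1+R_2) = 16×2.7/14.7 = 2.94 V, R_Th = R_1‖R_2 = 2.2 kΩ.
Base-emitter loop: V_Th = I_B·R_Th + V_BE + (β+1)I_B·R_E, so I_B = (2.94 − 0.7) / (2.2 + 121×1.2) = 0.0152 mA.
I_C = β·I_B = 120×0.0152 = 1.82 mA, and I_E = (β+1)I_B = 1.84 mA.
V_CE = V_CC − I_C·R_C − I_E·R_E = 16 − 1.82×1.8 − 1.84×1.2 = 10.5 V.
V_CE = 10.5 V > 0.2 V confirms active-region operation.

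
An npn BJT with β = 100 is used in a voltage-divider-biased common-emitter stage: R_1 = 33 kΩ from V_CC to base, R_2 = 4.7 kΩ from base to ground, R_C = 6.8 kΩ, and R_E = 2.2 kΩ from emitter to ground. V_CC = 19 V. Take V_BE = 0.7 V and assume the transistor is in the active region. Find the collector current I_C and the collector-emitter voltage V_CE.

I_C ≈ 0.74 mA, V_CE ≈ 12 V

Thevenize the base divider: V_Th = V_CC·R_2/(R_1+R_2) = 19×4.7/37.7 = 2.37 V, R_Th = R_1‖R_2 = 4.11 kΩ.
Base-emitter loop: V_Th = I_B·R_Th + V_BE + (β+1)I_B·R_E, so I_B = (2.37 − 0.7) / (4.11 + 101×2.2) = 0.00737 mA.
I_C = β·I_B = 100×0.00737 = 0.737 mA, and I_E = (β+1)I_B = 0.745 mA.
V_CE = V_CC − I_C·R_C − I_E·R_E = 19 − 0.737×6.8 − 0.745×2.2 = 12.3 V.
V_CE = 12.3 V > 0.2 V confirms active-region operation.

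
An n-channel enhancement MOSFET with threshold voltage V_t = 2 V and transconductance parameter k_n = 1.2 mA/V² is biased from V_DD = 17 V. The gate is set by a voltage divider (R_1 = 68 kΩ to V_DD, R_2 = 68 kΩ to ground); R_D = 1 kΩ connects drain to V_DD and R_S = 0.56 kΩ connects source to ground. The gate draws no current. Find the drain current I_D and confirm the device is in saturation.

I_D ≈ 6 mA

V_G = V_DD·R_2/(R_1+R_2) = 17×68/136 = 8.5 V.
Assume saturation: I_D = (k_n/2)(V_GS − V_t)² with V_GS = V_G − I_D·R_S = 8.5 − 0.56·I_D.
Substituting gives 0.188·I_D² − 5.37·I_D + 25.3 = 0, with roots I_D = 5.97 or 22.6 mA.
The root I_D = 22.6 mA gives V_GS = -4.13 V ≤ V_t, so take I_D = 5.97 mA.
Then V_GS = 5.16 V and V_DS = V_DD − I_D(R_D+R_S) = 17 − 5.97×1.56 = 7.68 V.
Saturation requires V_DS ≥ V_GS − V_t = 3.16 V; 7.68 ≥ 3.16 ✓.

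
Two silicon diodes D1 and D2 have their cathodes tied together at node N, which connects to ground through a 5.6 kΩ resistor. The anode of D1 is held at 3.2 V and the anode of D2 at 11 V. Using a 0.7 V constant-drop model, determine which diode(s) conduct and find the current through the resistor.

Only D2 conducts; I_R ≈ 1.8 mA

Assume both conduct. Then node N would need to be at both 3.2−0.7 = 2.5 V and 11−0.7 = 10.3 V, which is impossible.
Assume only D2 conducts: V_N = 11 − 0.7 = 10.3 V, so I_R = 10.3/5.6 = 1.84 mA.
Check D1: its anode-to-cathode voltage is 3.2 − 10.3 = -7.1 V < 0.7 V, so it is off. The assumption is consistent.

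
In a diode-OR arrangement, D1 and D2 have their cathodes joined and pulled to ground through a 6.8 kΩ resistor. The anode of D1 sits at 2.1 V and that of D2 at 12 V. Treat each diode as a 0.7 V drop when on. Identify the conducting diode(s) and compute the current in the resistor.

Assume both conduct. Then node N would need to be at both 2.1−0.7 = 1.4 V and 12−0.7 = 11.3 V, which is impossible.
Assume only D2 conducts: V_N = 12 − 0.7 = 11.3 V, so I_R = 11.3/6.8 = 1.66 mA.
Check D1: its anode-to-cathode voltage is 2.1 − 11.3 = -9.2 V < 0.7 V, so it is off. The assumption is consistent.

Only D2 conducts; I_R ≈ 1.7 mA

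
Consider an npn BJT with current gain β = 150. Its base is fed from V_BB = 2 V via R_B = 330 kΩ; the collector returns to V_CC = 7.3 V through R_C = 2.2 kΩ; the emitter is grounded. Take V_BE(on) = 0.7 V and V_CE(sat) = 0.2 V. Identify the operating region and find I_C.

active; I_C ≈ 0.59 mA

Assume active. Base-emitter loop: I_B = (V_BB − V_BE)/R_B = (2 − 0.7)/330 = 0.00394 mA.
I_C = β·I_B = 150×0.00394 = 0.591 mA.
V_CE = V_CC − I_C·R_C = 7.3 − 0.591×2.2 = 6 V > V_CE(sat), so the active-region assumption holds.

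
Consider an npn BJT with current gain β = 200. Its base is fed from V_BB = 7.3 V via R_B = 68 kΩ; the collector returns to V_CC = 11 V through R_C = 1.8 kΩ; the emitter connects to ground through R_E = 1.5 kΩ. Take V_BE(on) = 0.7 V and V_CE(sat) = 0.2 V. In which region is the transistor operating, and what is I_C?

Assume active: I_B = (7.3 − 0.7)/(68 + 201×1.5) = 0.0179 mA, I_C = β·I_B = 3.57 mA.
Then V_CE = 11 − 3.57×1.8 − 3.59×1.5 = -0.816 V < 0.2 V — the active assumption fails.
Re-solve with V_CE = 0.2 V. KCL at the emitter: V_E/R_E = (V_BB−0.7−V_E)/R_B + (V_CC−0.2−V_E)/R_C, giving V_E = 4.93 V.
I_C = (V_CC − 0.2 − V_E)/R_C = (10.8 − 4.93)/1.8 = 3.26 mA.
Check: I_B = (6.6 − 4.93)/68 = 0.0246 mA, and β·I_B = 4.91 mA > I_C, confirming saturation.

saturation; I_C ≈ 3.3 mA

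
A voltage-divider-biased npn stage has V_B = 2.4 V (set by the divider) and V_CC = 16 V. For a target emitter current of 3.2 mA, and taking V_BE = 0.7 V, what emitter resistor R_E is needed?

R_E ≈ 0.53 kΩ

V_E = V_B − V_BE = 2.4 − 0.7 = 1.7 V.
R_E = V_E / I_E = 1.7 / 3.2 = 0.531 kΩ.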